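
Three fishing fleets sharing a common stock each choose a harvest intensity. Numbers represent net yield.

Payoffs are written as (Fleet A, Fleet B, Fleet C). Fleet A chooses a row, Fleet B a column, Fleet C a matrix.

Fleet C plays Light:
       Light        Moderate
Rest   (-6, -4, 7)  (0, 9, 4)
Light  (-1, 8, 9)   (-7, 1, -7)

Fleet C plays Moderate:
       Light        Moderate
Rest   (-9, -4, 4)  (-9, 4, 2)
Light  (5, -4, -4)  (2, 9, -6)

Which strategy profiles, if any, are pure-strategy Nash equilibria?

Pure-strategy Nash equilibria: (Rest, Moderate, Light) and (Light, Light, Light) and (Light, Moderate, Moderate)

(Rest, Light, Light): Fleet A can switch to Light (-6 → -1). Not NE.
(Rest, Light, Moderate): Fleet A can switch to Light (-9 → 5). Not NE.
(Rest, Moderate, Light): Fleet A gets 0, best alternative -7; Fleet B gets 9, best alternative -4; Fleet C gets 4, best alternative 2. No profitable deviation — NE.
(Rest, Moderate, Moderate): Fleet A can switch to Light (-9 → 2). Not NE.
(Light, Light, Light): Fleet A gets -1, best alternative -6; Fleet B gets 8, best alternative 1; Fleet C gets 9, best alternative -4. No profitable deviation — NE.
(Light, Light, Moderate): Fleet B can switch to Moderate (-4 → 9). Not NE.
(Light, Moderate, Light): Fleet A can switch to Rest (-7 → 0). Not NE.
(Light, Moderate, Moderate): Fleet A gets 2, best alternative -9; Fleet B gets 9, best alternative -4; Fleet C gets -6, best alternative -7. No profitable deviation — NE.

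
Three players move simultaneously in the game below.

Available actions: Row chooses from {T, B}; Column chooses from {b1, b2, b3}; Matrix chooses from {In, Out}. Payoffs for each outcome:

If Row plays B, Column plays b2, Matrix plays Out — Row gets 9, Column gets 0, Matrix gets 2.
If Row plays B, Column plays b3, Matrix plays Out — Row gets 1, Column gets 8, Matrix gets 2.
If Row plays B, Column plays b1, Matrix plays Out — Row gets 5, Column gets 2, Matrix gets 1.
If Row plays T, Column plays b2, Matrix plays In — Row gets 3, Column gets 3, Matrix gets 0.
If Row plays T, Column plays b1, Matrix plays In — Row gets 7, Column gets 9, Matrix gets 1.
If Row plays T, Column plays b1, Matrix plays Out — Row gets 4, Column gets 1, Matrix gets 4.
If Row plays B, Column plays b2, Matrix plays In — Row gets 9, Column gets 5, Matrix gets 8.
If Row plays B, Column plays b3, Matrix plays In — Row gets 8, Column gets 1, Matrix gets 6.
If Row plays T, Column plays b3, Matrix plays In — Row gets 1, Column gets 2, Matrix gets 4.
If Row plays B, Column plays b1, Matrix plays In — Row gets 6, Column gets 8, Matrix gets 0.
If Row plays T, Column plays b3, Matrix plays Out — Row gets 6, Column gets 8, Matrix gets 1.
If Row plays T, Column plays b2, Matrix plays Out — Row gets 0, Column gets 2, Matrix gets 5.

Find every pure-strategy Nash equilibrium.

none

Row against (b1, In): payoffs 7, 6 → best response T.
Row against (b1, Out): payoffs 4, 5 → best response B.
Row against (b2, In): payoffs 3, 9 → best response B.
Row against (b2, Out): payoffs 0, 9 → best response B.
Row against (b3, In): payoffs 1, 8 → best response B.
Row against (b3, Out): payoffs 6, 1 → best response T.
Column against (T, In): payoffs 9, 3, 2 → best response b1.
Column against (T, Out): payoffs 1, 2, 8 → best response b3.
Column against (B, In): payoffs 8, 5, 1 → best response b1.
Column against (B, Out): payoffs 2, 0, 8 → best response b3.
Matrix against (T, b1): payoffs 1, 4 → best response Out.
Matrix against (T, b2): payoffs 0, 5 → best response Out.
Matrix against (T, b3): payoffs 4, 1 → best response In.
Matrix against (B, b1): payoffs 0, 1 → best response Out.
Matrix against (B, b2): payoffs 8, 2 → best response In.
Matrix against (B, b3): payoffs 6, 2 → best response In.
No profile is a mutual best response for all players.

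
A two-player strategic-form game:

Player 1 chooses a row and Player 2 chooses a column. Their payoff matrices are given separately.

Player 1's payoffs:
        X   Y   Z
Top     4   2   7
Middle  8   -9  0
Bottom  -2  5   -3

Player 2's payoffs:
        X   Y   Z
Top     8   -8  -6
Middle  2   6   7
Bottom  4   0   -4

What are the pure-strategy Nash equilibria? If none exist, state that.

(Top, X): Player 1 can switch to Middle (4 → 8). Not NE.
(Top, Y): Player 1 can switch to Bottom (2 → 5). Not NE.
(Top, Z): Player 2 can switch to X (-6 → 8). Not NE.
(Middle, X): Player 2 can switch to Y (2 → 6). Not NE.
(Middle, Y): Player 1 can switch to Top (-9 → 2). Not NE.
(Middle, Z): Player 1 can switch to Top (0 → 7). Not NE.
(Bottom, X): Player 1 can switch to Top (-2 → 4). Not NE.
(Bottom, Y): Player 2 can switch to X (0 → 4). Not NE.
(Bottom, Z): Player 1 can switch to Top (-3 → 7). Not NE.

This game has no pure Nash equilibrium.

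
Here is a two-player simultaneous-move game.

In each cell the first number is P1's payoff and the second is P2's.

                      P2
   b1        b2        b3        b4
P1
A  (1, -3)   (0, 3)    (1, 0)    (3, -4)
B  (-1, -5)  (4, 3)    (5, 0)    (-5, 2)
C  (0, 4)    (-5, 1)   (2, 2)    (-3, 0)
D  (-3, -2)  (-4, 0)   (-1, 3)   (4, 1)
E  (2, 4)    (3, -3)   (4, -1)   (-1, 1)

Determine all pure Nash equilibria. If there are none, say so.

Pure-strategy Nash equilibria: (B, b2); (E, b1)

P1 against b1: payoffs 1, -1, 0, -3, 2 → best response E.
P1 against b2: payoffs 0, 4, -5, -4, 3 → best response B.
P1 against b3: payoffs 1, 5, 2, -1, 4 → best response B.
P1 against b4: payoffs 3, -5, -3, 4, -1 → best response D.
P2 against A: payoffs -3, 3, 0, -4 → best response b2.
P2 against B: payoffs -5, 3, 0, 2 → best response b2.
P2 against C: payoffs 4, 1, 2, 0 → best response b1.
P2 against D: payoffs -2, 0, 3, 1 → best response b3.
P2 against E: payoffs 4, -3, -1, 1 → best response b1.
Mutual best responses: (B, b2); (E, b1).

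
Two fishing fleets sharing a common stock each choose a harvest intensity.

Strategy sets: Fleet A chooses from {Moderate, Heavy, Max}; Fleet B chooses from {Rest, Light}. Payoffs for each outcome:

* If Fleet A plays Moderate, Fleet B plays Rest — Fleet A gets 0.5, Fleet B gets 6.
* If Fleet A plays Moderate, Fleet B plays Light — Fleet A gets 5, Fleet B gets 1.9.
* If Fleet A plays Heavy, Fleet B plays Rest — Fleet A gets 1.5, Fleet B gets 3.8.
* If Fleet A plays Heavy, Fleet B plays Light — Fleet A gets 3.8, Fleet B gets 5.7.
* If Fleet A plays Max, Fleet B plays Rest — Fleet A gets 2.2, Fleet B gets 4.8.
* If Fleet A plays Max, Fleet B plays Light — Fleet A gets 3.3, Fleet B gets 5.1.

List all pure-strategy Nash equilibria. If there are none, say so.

Fleet A against Rest: payoffs 0.5, 1.5, 2.2 → best response Max.
Fleet A against Light: payoffs 5, 3.8, 3.3 → best response Moderate.
Fleet B against Moderate: payoffs 6, 1.9 → best response Rest.
Fleet B against Heavy: payoffs 3.8, 5.7 → best response Light.
Fleet B against Max: payoffs 4.8, 5.1 → best response Light.
No profile is a mutual best response for all players.

There is no pure-strategy Nash equilibrium.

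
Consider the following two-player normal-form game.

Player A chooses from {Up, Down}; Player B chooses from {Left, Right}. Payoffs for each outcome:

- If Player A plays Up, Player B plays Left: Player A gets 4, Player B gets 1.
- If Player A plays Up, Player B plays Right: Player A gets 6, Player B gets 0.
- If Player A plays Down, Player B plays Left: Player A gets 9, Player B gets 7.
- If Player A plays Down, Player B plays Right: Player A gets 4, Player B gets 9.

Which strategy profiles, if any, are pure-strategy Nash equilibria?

There is no pure-strategy Nash equilibrium.

Mark each player's best response to every combination of opponents' strategies; a profile where every player is best-responding is a pure Nash equilibrium.
Player A against Left: payoffs 4, 9 → best response Down.
Player A against Right: payoffs 6, 4 → best response Up.
Player B against Up: payoffs 1, 0 → best response Left.
Player B against Down: payoffs 7, 9 → best response Right.
No profile is a mutual best response for all players.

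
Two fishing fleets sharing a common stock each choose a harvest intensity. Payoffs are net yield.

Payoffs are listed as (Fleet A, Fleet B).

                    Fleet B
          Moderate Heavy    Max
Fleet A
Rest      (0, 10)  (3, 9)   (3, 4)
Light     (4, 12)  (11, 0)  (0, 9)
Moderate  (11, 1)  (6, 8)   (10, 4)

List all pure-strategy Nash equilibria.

none

(Rest, Moderate): Fleet A can switch to Light (0 → 4). Not NE.
(Rest, Heavy): Fleet A can switch to Light (3 → 11). Not NE.
(Rest, Max): Fleet A can switch to Moderate (3 → 10). Not NE.
(Light, Moderate): Fleet A can switch to Moderate (4 → 11). Not NE.
(Light, Heavy): Fleet B can switch to Moderate (0 → 12). Not NE.
(Light, Max): Fleet A can switch to Rest (0 → 3). Not NE.
(The remaining 3 profiles each have a profitable deviation by the same check.)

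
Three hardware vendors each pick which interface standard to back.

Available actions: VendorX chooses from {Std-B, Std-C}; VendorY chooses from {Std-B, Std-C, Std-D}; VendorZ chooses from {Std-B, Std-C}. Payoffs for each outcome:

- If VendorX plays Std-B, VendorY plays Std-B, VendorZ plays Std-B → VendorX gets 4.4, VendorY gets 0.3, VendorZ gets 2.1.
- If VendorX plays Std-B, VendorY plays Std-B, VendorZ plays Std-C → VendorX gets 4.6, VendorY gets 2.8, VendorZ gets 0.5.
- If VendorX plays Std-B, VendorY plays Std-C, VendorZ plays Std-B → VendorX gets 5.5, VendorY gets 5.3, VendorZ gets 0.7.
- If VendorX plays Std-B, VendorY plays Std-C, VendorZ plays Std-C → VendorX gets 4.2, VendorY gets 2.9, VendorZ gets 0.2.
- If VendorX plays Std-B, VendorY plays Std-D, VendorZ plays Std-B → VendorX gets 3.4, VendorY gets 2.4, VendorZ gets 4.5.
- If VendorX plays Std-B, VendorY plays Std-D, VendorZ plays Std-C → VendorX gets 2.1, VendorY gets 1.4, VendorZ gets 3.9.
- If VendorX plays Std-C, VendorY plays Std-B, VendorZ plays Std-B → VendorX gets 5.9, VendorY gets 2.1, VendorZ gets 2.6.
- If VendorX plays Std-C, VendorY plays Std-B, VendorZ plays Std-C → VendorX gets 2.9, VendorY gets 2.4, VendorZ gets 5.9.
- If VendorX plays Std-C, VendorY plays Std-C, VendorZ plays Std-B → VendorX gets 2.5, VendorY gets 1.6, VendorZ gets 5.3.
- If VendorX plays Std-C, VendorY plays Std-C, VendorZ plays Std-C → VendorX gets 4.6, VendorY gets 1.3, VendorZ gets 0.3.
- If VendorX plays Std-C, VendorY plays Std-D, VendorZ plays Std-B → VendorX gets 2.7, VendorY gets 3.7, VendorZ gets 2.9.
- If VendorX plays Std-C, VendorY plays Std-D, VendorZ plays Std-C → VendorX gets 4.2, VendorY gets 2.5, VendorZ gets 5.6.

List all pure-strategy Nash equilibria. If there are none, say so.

Pure-strategy Nash equilibria: (Std-B, Std-C, Std-B), (Std-C, Std-D, Std-C)

VendorX against (Std-B, Std-B): payoffs 4.4, 5.9 → best response Std-C.
VendorX against (Std-B, Std-C): payoffs 4.6, 2.9 → best response Std-B.
VendorX against (Std-C, Std-B): payoffs 5.5, 2.5 → best response Std-B.
VendorX against (Std-C, Std-C): payoffs 4.2, 4.6 → best response Std-C.
VendorX against (Std-D, Std-B): payoffs 3.4, 2.7 → best response Std-B.
VendorX against (Std-D, Std-C): payoffs 2.1, 4.2 → best response Std-C.
VendorY against (Std-B, Std-B): payoffs 0.3, 5.3, 2.4 → best response Std-C.
VendorY against (Std-B, Std-C): payoffs 2.8, 2.9, 1.4 → best response Std-C.
VendorY against (Std-C, Std-B): payoffs 2.1, 1.6, 3.7 → best response Std-D.
VendorY against (Std-C, Std-C): payoffs 2.4, 1.3, 2.5 → best response Std-D.
VendorZ against (Std-B, Std-B): payoffs 2.1, 0.5 → best response Std-B.
VendorZ against (Std-B, Std-C): payoffs 0.7, 0.2 → best response Std-B.
VendorZ against (Std-B, Std-D): payoffs 4.5, 3.9 → best response Std-B.
VendorZ against (Std-C, Std-B): payoffs 2.6, 5.9 → best response Std-C.
VendorZ against (Std-C, Std-C): payoffs 5.3, 0.3 → best response Std-B.
VendorZ against (Std-C, Std-D): payoffs 2.9, 5.6 → best response Std-C.
Mutual best responses: (Std-B, Std-C, Std-B); (Std-C, Std-D, Std-C).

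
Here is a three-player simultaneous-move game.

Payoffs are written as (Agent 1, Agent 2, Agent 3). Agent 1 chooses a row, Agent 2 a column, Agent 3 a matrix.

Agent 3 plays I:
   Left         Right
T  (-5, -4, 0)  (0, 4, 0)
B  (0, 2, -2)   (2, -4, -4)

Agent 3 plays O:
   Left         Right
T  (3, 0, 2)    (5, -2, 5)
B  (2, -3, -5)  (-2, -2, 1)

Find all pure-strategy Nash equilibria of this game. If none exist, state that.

The pure Nash equilibria are (T, Left, O) and (B, Left, I).

(T, Left, I): Agent 1 can switch to B (-5 → 0). Not NE.
(T, Left, O): Agent 1 gets 3, best alternative 2; Agent 2 gets 0, best alternative -2; Agent 3 gets 2, best alternative 0. No profitable deviation — NE.
(T, Right, I): Agent 1 can switch to B (0 → 2). Not NE.
(T, Right, O): Agent 2 can switch to Left (-2 → 0). Not NE.
(B, Left, I): Agent 1 gets 0, best alternative -5; Agent 2 gets 2, best alternative -4; Agent 3 gets -2, best alternative -5. No profitable deviation — NE.
(B, Left, O): Agent 1 can switch to T (2 → 3). Not NE.
(B, Right, I): Agent 2 can switch to Left (-4 → 2). Not NE.
(B, Right, O): Agent 1 can switch to T (-2 → 5). Not NE.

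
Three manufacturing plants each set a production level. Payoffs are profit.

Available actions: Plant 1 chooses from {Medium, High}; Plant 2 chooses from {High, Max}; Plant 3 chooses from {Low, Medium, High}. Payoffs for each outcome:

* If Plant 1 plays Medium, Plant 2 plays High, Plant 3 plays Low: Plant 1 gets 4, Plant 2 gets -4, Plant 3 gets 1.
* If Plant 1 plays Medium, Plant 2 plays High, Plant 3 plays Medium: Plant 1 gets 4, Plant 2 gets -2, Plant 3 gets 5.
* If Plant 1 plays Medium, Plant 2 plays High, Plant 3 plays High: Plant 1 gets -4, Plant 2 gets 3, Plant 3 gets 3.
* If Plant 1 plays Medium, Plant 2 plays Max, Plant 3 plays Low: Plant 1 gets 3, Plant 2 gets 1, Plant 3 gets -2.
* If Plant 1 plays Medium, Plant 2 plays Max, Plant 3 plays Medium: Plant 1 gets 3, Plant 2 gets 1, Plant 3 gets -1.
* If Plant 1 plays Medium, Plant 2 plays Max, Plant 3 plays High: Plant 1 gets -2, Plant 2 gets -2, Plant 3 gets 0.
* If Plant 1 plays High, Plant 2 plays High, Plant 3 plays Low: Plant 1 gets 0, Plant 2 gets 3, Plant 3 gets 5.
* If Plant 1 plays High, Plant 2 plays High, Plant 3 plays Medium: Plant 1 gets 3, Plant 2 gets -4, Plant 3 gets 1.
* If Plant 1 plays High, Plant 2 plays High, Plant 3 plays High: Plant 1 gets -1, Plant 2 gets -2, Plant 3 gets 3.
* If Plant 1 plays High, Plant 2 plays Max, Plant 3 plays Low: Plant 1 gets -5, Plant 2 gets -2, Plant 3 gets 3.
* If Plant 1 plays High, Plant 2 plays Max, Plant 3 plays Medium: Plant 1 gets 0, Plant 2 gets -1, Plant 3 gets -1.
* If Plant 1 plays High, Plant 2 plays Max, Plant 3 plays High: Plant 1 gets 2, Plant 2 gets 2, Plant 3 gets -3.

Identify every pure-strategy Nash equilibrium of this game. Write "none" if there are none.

none

Plant 1 against (High, Low): payoffs 4, 0 → best response Medium.
Plant 1 against (High, Medium): payoffs 4, 3 → best response Medium.
Plant 1 against (High, High): payoffs -4, -1 → best response High.
Plant 1 against (Max, Low): payoffs 3, -5 → best response Medium.
Plant 1 against (Max, Medium): payoffs 3, 0 → best response Medium.
Plant 1 against (Max, High): payoffs -2, 2 → best response High.
Plant 2 against (Medium, Low): payoffs -4, 1 → best response Max.
Plant 2 against (Medium, Medium): payoffs -2, 1 → best response Max.
Plant 2 against (Medium, High): payoffs 3, -2 → best response High.
Plant 2 against (High, Low): payoffs 3, -2 → best response High.
Plant 2 against (High, Medium): payoffs -4, -1 → best response Max.
Plant 2 against (High, High): payoffs -2, 2 → best response Max.
Plant 3 against (Medium, High): payoffs 1, 5, 3 → best response Medium.
Plant 3 against (Medium, Max): payoffs -2, -1, 0 → best response High.
Plant 3 against (High, High): payoffs 5, 1, 3 → best response Low.
Plant 3 against (High, Max): payoffs 3, -1, -3 → best response Low.
No profile is a mutual best response for all players.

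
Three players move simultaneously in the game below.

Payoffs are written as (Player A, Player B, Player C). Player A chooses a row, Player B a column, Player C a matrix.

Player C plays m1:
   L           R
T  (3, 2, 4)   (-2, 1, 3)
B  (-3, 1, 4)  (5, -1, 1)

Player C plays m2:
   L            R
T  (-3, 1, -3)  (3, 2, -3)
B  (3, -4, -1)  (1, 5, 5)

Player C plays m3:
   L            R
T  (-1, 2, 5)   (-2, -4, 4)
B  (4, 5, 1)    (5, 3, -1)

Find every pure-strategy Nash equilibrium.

none

For each strategy profile, look for a profitable unilateral deviation.
(T, L, m1): Player C can switch to m3 (4 → 5). Not NE.
(T, L, m2): Player A can switch to B (-3 → 3). Not NE.
(T, L, m3): Player A can switch to B (-1 → 4). Not NE.
(T, R, m1): Player A can switch to B (-2 → 5). Not NE.
(T, R, m2): Player C can switch to m1 (-3 → 3). Not NE.
(T, R, m3): Player A can switch to B (-2 → 5). Not NE.
(B, L, m1): Player A can switch to T (-3 → 3). Not NE.
(B, L, m2): Player B can switch to R (-4 → 5). Not NE.
(B, L, m3): Player C can switch to m1 (1 → 4). Not NE.
(B, R, m1): Player B can switch to L (-1 → 1). Not NE.
(B, R, m2): Player A can switch to T (1 → 3). Not NE.
(B, R, m3): Player B can switch to L (3 → 5). Not NE.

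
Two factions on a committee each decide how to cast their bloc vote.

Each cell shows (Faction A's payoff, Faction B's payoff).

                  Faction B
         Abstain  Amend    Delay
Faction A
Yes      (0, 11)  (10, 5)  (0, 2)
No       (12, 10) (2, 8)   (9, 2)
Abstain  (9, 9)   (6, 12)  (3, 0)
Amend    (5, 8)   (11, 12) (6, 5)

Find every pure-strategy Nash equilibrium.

Pure-strategy Nash equilibria: (No, Abstain) and (Amend, Amend)

(Yes, Abstain): Faction A can switch to No (0 → 12). Not NE.
(Yes, Amend): Faction A can switch to Amend (10 → 11). Not NE.
(Yes, Delay): Faction A can switch to No (0 → 9). Not NE.
(No, Abstain): Faction A gets 12, best alternative 9; Faction B gets 10, best alternative 8. No profitable deviation — NE.
(No, Amend): Faction A can switch to Yes (2 → 10). Not NE.
(No, Delay): Faction B can switch to Abstain (2 → 10). Not NE.
(Abstain, Abstain): Faction A can switch to No (9 → 12). Not NE.
(Abstain, Amend): Faction A can switch to Yes (6 → 10). Not NE.
(Abstain, Delay): Faction A can switch to No (3 → 9). Not NE.
(Amend, Amend): Faction A gets 11, best alternative 10; Faction B gets 12, best alternative 8. No profitable deviation — NE.
(The remaining 2 profiles each have a profitable deviation by the same check.)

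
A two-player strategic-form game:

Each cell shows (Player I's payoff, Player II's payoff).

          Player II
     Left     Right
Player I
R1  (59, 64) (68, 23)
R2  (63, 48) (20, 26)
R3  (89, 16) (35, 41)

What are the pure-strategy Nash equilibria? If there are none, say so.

This game has no pure Nash equilibrium.

For each strategy profile, look for a profitable unilateral deviation.
(R1, Left): Player I can switch to R2 (59 → 63). Not NE.
(R1, Right): Player II can switch to Left (23 → 64). Not NE.
(R2, Left): Player I can switch to R3 (63 → 89). Not NE.
(R2, Right): Player I can switch to R1 (20 → 68). Not NE.
(R3, Left): Player II can switch to Right (16 → 41). Not NE.
(R3, Right): Player I can switch to R1 (35 → 68). Not NE.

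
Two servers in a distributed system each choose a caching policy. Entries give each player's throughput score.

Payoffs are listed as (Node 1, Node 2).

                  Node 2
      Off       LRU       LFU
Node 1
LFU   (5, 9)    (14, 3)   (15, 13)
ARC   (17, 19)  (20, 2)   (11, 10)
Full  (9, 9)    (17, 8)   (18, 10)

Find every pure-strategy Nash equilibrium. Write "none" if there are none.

Node 1 against Off: payoffs 5, 17, 9 → best response ARC.
Node 1 against LRU: payoffs 14, 20, 17 → best response ARC.
Node 1 against LFU: payoffs 15, 11, 18 → best response Full.
Node 2 against LFU: payoffs 9, 3, 13 → best response LFU.
Node 2 against ARC: payoffs 19, 2, 10 → best response Off.
Node 2 against Full: payoffs 9, 8, 10 → best response LFU.
Mutual best responses: (ARC, Off); (Full, LFU).

(ARC, Off), (Full, LFU)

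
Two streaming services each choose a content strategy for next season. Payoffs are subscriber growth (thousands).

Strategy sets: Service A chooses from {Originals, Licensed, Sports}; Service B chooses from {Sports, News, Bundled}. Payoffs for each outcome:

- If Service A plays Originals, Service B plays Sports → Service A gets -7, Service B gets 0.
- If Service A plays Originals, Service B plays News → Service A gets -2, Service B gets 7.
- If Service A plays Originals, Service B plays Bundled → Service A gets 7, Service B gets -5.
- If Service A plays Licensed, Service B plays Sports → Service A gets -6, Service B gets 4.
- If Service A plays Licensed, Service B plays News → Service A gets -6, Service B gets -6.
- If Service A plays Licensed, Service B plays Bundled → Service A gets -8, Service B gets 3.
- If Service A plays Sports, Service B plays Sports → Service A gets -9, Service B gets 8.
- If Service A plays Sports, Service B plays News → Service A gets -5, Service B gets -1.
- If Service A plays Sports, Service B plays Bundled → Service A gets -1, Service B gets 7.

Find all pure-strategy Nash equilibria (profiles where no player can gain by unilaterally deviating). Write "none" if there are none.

(Originals, Sports): Service A can switch to Licensed (-7 → -6). Not NE.
(Originals, News): Service A gets -2, best alternative -5; Service B gets 7, best alternative 0. No profitable deviation — NE.
(Originals, Bundled): Service B can switch to Sports (-5 → 0). Not NE.
(Licensed, Sports): Service A gets -6, best alternative -7; Service B gets 4, best alternative 3. No profitable deviation — NE.
(Licensed, News): Service A can switch to Originals (-6 → -2). Not NE.
(Licensed, Bundled): Service A can switch to Originals (-8 → 7). Not NE.
(Sports, Sports): Service A can switch to Originals (-9 → -7). Not NE.
(Sports, News): Service A can switch to Originals (-5 → -2). Not NE.
(The remaining 1 profile has a profitable deviation by the same check.)

The pure Nash equilibria are (Originals, News); (Licensed, Sports).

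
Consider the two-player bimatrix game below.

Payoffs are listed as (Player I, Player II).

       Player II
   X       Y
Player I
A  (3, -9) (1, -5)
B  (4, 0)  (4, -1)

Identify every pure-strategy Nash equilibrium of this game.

(A, X): Player I can switch to B (3 → 4). Not NE.
(A, Y): Player I can switch to B (1 → 4). Not NE.
(B, X): Player I gets 4, best alternative 3; Player II gets 0, best alternative -1. No profitable deviation — NE.
(B, Y): Player II can switch to X (-1 → 0). Not NE.

(B, X)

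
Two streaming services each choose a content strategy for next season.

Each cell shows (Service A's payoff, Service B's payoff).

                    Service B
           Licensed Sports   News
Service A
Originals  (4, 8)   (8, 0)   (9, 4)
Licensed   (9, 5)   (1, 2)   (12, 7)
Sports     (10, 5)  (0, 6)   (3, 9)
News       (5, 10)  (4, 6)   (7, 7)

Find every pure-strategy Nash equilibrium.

(Licensed, News)

Service A against Licensed: payoffs 4, 9, 10, 5 → best response Sports.
Service A against Sports: payoffs 8, 1, 0, 4 → best response Originals.
Service A against News: payoffs 9, 12, 3, 7 → best response Licensed.
Service B against Originals: payoffs 8, 0, 4 → best response Licensed.
Service B against Licensed: payoffs 5, 2, 7 → best response News.
Service B against Sports: payoffs 5, 6, 9 → best response News.
Service B against News: payoffs 10, 6, 7 → best response Licensed.
Mutual best responses: (Licensed, News).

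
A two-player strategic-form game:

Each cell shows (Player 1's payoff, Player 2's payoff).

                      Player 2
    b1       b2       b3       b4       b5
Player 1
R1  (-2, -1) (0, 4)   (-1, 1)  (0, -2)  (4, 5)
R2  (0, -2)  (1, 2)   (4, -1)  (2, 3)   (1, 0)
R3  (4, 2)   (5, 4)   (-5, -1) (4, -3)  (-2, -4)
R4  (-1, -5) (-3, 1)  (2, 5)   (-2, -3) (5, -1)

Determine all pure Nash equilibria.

(R3, b2)

For each player, find the best response to each opponent profile; mutual best responses are the pure NE.
Player 1 against b1: payoffs -2, 0, 4, -1 → best response R3.
Player 1 against b2: payoffs 0, 1, 5, -3 → best response R3.
Player 1 against b3: payoffs -1, 4, -5, 2 → best response R2.
Player 1 against b4: payoffs 0, 2, 4, -2 → best response R3.
Player 1 against b5: payoffs 4, 1, -2, 5 → best response R4.
Player 2 against R1: payoffs -1, 4, 1, -2, 5 → best response b5.
Player 2 against R2: payoffs -2, 2, -1, 3, 0 → best response b4.
Player 2 against R3: payoffs 2, 4, -1, -3, -4 → best response b2.
Player 2 against R4: payoffs -5, 1, 5, -3, -1 → best response b3.
Mutual best responses: (R3, b2).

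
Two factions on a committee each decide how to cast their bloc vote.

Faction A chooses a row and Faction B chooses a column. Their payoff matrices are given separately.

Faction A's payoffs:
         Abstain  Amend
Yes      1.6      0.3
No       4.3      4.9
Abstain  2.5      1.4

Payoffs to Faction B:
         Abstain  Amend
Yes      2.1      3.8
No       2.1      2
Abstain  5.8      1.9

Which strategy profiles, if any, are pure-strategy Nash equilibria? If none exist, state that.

Faction A against Abstain: payoffs 1.6, 4.3, 2.5 → best response No.
Faction A against Amend: payoffs 0.3, 4.9, 1.4 → best response No.
Faction B against Yes: payoffs 2.1, 3.8 → best response Amend.
Faction B against No: payoffs 2.1, 2 → best response Abstain.
Faction B against Abstain: payoffs 5.8, 1.9 → best response Abstain.
Mutual best responses: (No, Abstain).

(No, Abstain)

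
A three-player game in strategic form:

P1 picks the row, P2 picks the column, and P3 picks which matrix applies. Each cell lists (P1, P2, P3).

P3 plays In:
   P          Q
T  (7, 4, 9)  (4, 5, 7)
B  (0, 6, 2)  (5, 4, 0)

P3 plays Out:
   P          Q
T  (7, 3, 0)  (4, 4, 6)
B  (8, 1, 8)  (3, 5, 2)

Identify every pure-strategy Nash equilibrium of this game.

This game has no pure Nash equilibrium.

(T, P, In): P2 can switch to Q (4 → 5). Not NE.
(T, P, Out): P1 can switch to B (7 → 8). Not NE.
(T, Q, In): P1 can switch to B (4 → 5). Not NE.
(T, Q, Out): P3 can switch to In (6 → 7). Not NE.
(B, P, In): P1 can switch to T (0 → 7). Not NE.
(B, P, Out): P2 can switch to Q (1 → 5). Not NE.
(The remaining 2 profiles each have a profitable deviation by the same check.)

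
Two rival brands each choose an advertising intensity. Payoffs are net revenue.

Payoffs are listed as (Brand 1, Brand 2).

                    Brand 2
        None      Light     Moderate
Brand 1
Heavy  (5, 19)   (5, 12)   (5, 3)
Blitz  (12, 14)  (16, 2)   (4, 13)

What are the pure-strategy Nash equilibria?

Brand 1 against None: payoffs 5, 12 → best response Blitz.
Brand 1 against Light: payoffs 5, 16 → best response Blitz.
Brand 1 against Moderate: payoffs 5, 4 → best response Heavy.
Brand 2 against Heavy: payoffs 19, 12, 3 → best response None.
Brand 2 against Blitz: payoffs 14, 2, 13 → best response None.
Mutual best responses: (Blitz, None).

(Blitz, None)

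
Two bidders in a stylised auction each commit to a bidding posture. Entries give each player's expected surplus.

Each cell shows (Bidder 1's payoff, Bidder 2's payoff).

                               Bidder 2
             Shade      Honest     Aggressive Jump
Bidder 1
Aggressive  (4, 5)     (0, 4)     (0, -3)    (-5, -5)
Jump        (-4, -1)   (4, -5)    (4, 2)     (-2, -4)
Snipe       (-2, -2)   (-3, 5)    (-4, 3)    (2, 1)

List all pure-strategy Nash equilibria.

The pure Nash equilibria are (Aggressive, Shade), (Jump, Aggressive).

For each strategy profile, look for a profitable unilateral deviation.
(Aggressive, Shade): Bidder 1 gets 4, best alternative -2; Bidder 2 gets 5, best alternative 4. No profitable deviation — NE.
(Aggressive, Honest): Bidder 1 can switch to Jump (0 → 4). Not NE.
(Aggressive, Aggressive): Bidder 1 can switch to Jump (0 → 4). Not NE.
(Aggressive, Jump): Bidder 1 can switch to Jump (-5 → -2). Not NE.
(Jump, Shade): Bidder 1 can switch to Aggressive (-4 → 4). Not NE.
(Jump, Honest): Bidder 2 can switch to Shade (-5 → -1). Not NE.
(Jump, Aggressive): Bidder 1 gets 4, best alternative 0; Bidder 2 gets 2, best alternative -1. No profitable deviation — NE.
(Jump, Jump): Bidder 1 can switch to Snipe (-2 → 2). Not NE.
(The remaining 4 profiles each have a profitable deviation by the same check.)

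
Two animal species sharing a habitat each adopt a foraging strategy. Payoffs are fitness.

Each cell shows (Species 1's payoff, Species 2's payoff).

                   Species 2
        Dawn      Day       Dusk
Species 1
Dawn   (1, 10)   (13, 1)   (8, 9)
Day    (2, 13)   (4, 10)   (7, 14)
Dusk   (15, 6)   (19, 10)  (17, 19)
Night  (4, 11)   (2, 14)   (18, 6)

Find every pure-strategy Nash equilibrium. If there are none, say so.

none

For each strategy profile, look for a profitable unilateral deviation.
(Dawn, Dawn): Species 1 can switch to Day (1 → 2). Not NE.
(Dawn, Day): Species 1 can switch to Dusk (13 → 19). Not NE.
(Dawn, Dusk): Species 1 can switch to Dusk (8 → 17). Not NE.
(Day, Dawn): Species 1 can switch to Dusk (2 → 15). Not NE.
(Day, Day): Species 1 can switch to Dawn (4 → 13). Not NE.
(Day, Dusk): Species 1 can switch to Dawn (7 → 8). Not NE.
(Dusk, Dawn): Species 2 can switch to Day (6 → 10). Not NE.
(Dusk, Day): Species 2 can switch to Dusk (10 → 19). Not NE.
(Dusk, Dusk): Species 1 can switch to Night (17 → 18). Not NE.
(Night, Dawn): Species 1 can switch to Dusk (4 → 15). Not NE.
(Night, Day): Species 1 can switch to Dawn (2 → 13). Not NE.
(Night, Dusk): Species 2 can switch to Dawn (6 → 11). Not NE.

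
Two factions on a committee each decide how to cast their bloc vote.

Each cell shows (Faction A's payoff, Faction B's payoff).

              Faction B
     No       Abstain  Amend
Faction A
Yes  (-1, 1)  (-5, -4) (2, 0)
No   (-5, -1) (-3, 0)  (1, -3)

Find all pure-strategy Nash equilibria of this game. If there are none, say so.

Mark each player's best response to every combination of opponents' strategies; a profile where every player is best-responding is a pure Nash equilibrium.
Faction A against No: payoffs -1, -5 → best response Yes.
Faction A against Abstain: payoffs -5, -3 → best response No.
Faction A against Amend: payoffs 2, 1 → best response Yes.
Faction B against Yes: payoffs 1, -4, 0 → best response No.
Faction B against No: payoffs -1, 0, -3 → best response Abstain.
Mutual best responses: (Yes, No); (No, Abstain).

The pure Nash equilibria are (Yes, No) and (No, Abstain).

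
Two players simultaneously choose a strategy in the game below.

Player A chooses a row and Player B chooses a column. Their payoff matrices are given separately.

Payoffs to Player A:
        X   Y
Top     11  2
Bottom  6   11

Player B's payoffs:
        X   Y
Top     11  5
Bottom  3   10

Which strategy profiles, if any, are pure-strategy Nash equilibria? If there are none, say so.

(Top, X) and (Bottom, Y)

Check each profile: it is a Nash equilibrium iff no player can strictly gain by switching unilaterally.
(Top, X): Player A gets 11, best alternative 6; Player B gets 11, best alternative 5. No profitable deviation — NE.
(Top, Y): Player A can switch to Bottom (2 → 11). Not NE.
(Bottom, X): Player A can switch to Top (6 → 11). Not NE.
(Bottom, Y): Player A gets 11, best alternative 2; Player B gets 10, best alternative 3. No profitable deviation — NE.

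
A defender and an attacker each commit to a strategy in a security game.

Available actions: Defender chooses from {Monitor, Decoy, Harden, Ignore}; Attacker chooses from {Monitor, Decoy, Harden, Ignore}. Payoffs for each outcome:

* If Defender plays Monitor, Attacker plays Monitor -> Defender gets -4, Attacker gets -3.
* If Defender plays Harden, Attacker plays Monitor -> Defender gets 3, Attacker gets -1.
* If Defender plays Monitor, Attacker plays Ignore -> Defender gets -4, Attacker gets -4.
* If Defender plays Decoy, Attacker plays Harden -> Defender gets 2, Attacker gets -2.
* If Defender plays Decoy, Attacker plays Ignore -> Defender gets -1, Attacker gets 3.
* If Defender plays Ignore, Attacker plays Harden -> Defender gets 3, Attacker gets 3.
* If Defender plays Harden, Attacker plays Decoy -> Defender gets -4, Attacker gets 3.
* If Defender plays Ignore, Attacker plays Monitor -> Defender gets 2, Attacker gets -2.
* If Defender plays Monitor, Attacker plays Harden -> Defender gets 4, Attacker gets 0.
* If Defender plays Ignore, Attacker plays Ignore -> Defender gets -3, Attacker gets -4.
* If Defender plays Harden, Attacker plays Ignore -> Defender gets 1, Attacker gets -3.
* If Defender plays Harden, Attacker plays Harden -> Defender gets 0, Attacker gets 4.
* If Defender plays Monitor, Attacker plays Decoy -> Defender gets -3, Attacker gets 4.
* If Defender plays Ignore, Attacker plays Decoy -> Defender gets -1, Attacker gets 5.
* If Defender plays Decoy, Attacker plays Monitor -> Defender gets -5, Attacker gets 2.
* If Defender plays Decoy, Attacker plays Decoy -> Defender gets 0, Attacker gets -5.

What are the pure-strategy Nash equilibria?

Mark each player's best response to every combination of opponents' strategies; a profile where every player is best-responding is a pure Nash equilibrium.
Defender against Monitor: payoffs -4, -5, 3, 2 → best response Harden.
Defender against Decoy: payoffs -3, 0, -4, -1 → best response Decoy.
Defender against Harden: payoffs 4, 2, 0, 3 → best response Monitor.
Defender against Ignore: payoffs -4, -1, 1, -3 → best response Harden.
Attacker against Monitor: payoffs -3, 4, 0, -4 → best response Decoy.
Attacker against Decoy: payoffs 2, -5, -2, 3 → best response Ignore.
Attacker against Harden: payoffs -1, 3, 4, -3 → best response Harden.
Attacker against Ignore: payoffs -2, 5, 3, -4 → best response Decoy.
No profile is a mutual best response for all players.

This game has no pure Nash equilibrium.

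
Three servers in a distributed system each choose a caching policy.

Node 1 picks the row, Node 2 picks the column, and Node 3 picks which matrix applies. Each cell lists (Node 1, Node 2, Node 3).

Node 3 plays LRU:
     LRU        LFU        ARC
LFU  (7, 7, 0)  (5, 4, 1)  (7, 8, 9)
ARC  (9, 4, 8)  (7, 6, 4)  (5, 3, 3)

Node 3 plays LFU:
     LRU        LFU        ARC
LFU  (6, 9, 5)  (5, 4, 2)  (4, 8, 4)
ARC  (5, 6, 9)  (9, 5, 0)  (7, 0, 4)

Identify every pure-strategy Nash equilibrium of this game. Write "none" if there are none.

Node 1 against (LRU, LRU): payoffs 7, 9 → best response ARC.
Node 1 against (LRU, LFU): payoffs 6, 5 → best response LFU.
Node 1 against (LFU, LRU): payoffs 5, 7 → best response ARC.
Node 1 against (LFU, LFU): payoffs 5, 9 → best response ARC.
Node 1 against (ARC, LRU): payoffs 7, 5 → best response LFU.
Node 1 against (ARC, LFU): payoffs 4, 7 → best response ARC.
Node 2 against (LFU, LRU): payoffs 7, 4, 8 → best response ARC.
Node 2 against (LFU, LFU): payoffs 9, 4, 8 → best response LRU.
Node 2 against (ARC, LRU): payoffs 4, 6, 3 → best response LFU.
Node 2 against (ARC, LFU): payoffs 6, 5, 0 → best response LRU.
Node 3 against (LFU, LRU): payoffs 0, 5 → best response LFU.
Node 3 against (LFU, LFU): payoffs 1, 2 → best response LFU.
Node 3 against (LFU, ARC): payoffs 9, 4 → best response LRU.
Node 3 against (ARC, LRU): payoffs 8, 9 → best response LFU.
Node 3 against (ARC, LFU): payoffs 4, 0 → best response LRU.
Node 3 against (ARC, ARC): payoffs 3, 4 → best response LFU.
Mutual best responses: (LFU, LRU, LFU); (LFU, ARC, LRU); (ARC, LFU, LRU).

(LFU, LRU, LFU) and (LFU, ARC, LRU) and (ARC, LFU, LRU)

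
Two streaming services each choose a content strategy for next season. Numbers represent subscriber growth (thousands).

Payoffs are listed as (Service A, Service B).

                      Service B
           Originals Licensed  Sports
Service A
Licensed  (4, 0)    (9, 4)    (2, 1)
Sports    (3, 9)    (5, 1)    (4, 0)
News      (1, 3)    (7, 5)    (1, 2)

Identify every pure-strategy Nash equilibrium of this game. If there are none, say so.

(Licensed, Originals): Service B can switch to Licensed (0 → 4). Not NE.
(Licensed, Licensed): Service A gets 9, best alternative 7; Service B gets 4, best alternative 1. No profitable deviation — NE.
(Licensed, Sports): Service A can switch to Sports (2 → 4). Not NE.
(Sports, Originals): Service A can switch to Licensed (3 → 4). Not NE.
(Sports, Licensed): Service A can switch to Licensed (5 → 9). Not NE.
(Sports, Sports): Service B can switch to Originals (0 → 9). Not NE.
(News, Originals): Service A can switch to Licensed (1 → 4). Not NE.
(News, Licensed): Service A can switch to Licensed (7 → 9). Not NE.
(News, Sports): Service A can switch to Licensed (1 → 2). Not NE.

The unique pure-strategy Nash equilibrium is (Licensed, Licensed).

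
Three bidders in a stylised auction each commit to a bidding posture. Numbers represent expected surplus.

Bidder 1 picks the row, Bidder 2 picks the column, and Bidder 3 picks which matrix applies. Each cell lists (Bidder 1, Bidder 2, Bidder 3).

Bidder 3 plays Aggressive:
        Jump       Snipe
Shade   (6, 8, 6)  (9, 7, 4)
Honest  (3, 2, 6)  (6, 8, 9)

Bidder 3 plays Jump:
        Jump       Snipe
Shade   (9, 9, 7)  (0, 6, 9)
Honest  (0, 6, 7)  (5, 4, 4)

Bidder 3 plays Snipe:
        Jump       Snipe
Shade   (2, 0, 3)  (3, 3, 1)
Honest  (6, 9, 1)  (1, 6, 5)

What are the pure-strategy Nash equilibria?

The unique pure-strategy Nash equilibrium is (Shade, Jump, Jump).

Bidder 1 against (Jump, Aggressive): payoffs 6, 3 → best response Shade.
Bidder 1 against (Jump, Jump): payoffs 9, 0 → best response Shade.
Bidder 1 against (Jump, Snipe): payoffs 2, 6 → best response Honest.
Bidder 1 against (Snipe, Aggressive): payoffs 9, 6 → best response Shade.
Bidder 1 against (Snipe, Jump): payoffs 0, 5 → best response Honest.
Bidder 1 against (Snipe, Snipe): payoffs 3, 1 → best response Shade.
Bidder 2 against (Shade, Aggressive): payoffs 8, 7 → best response Jump.
Bidder 2 against (Shade, Jump): payoffs 9, 6 → best response Jump.
Bidder 2 against (Shade, Snipe): payoffs 0, 3 → best response Snipe.
Bidder 2 against (Honest, Aggressive): payoffs 2, 8 → best response Snipe.
Bidder 2 against (Honest, Jump): payoffs 6, 4 → best response Jump.
Bidder 2 against (Honest, Snipe): payoffs 9, 6 → best response Jump.
Bidder 3 against (Shade, Jump): payoffs 6, 7, 3 → best response Jump.
Bidder 3 against (Shade, Snipe): payoffs 4, 9, 1 → best response Jump.
Bidder 3 against (Honest, Jump): payoffs 6, 7, 1 → best response Jump.
Bidder 3 against (Honest, Snipe): payoffs 9, 4, 5 → best response Aggressive.
Mutual best responses: (Shade, Jump, Jump).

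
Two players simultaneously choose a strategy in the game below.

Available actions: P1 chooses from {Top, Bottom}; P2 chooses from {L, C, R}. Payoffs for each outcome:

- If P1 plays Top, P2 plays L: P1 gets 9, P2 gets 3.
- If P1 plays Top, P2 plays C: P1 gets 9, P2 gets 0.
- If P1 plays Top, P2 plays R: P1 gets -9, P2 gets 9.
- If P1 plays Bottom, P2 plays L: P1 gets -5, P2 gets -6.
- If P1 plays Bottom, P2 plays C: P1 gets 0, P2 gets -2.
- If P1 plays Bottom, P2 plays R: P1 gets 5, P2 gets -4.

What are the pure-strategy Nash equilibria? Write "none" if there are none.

This game has no pure Nash equilibrium.

P1 against L: payoffs 9, -5 → best response Top.
P1 against C: payoffs 9, 0 → best response Top.
P1 against R: payoffs -9, 5 → best response Bottom.
P2 against Top: payoffs 3, 0, 9 → best response R.
P2 against Bottom: payoffs -6, -2, -4 → best response C.
No profile is a mutual best response for all players.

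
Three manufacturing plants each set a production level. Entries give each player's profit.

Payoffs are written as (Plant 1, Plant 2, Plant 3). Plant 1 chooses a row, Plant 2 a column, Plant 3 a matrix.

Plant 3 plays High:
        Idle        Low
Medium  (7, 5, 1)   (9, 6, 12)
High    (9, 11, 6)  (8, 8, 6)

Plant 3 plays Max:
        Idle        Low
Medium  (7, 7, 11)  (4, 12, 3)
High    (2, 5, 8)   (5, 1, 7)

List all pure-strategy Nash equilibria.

Plant 1 against (Idle, High): payoffs 7, 9 → best response High.
Plant 1 against (Idle, Max): payoffs 7, 2 → best response Medium.
Plant 1 against (Low, High): payoffs 9, 8 → best response Medium.
Plant 1 against (Low, Max): payoffs 4, 5 → best response High.
Plant 2 against (Medium, High): payoffs 5, 6 → best response Low.
Plant 2 against (Medium, Max): payoffs 7, 12 → best response Low.
Plant 2 against (High, High): payoffs 11, 8 → best response Idle.
Plant 2 against (High, Max): payoffs 5, 1 → best response Idle.
Plant 3 against (Medium, Idle): payoffs 1, 11 → best response Max.
Plant 3 against (Medium, Low): payoffs 12, 3 → best response High.
Plant 3 against (High, Idle): payoffs 6, 8 → best response Max.
Plant 3 against (High, Low): payoffs 6, 7 → best response Max.
Mutual best responses: (Medium, Low, High).

(Medium, Low, High)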